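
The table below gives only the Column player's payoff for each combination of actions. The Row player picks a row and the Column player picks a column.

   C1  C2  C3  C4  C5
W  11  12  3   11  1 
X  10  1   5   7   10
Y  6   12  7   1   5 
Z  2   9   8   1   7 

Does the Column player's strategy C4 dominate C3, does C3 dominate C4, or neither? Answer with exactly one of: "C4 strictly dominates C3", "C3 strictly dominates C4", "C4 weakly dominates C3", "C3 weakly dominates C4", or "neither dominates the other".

neither dominates the other

C4's payoffs vs C3's, by the Row player's action — W: 11>3, X: 7>5, Y: 1<7, Z: 1<8.
C4 does better at W, X but worse at Y, Z; neither strategy dominates the other.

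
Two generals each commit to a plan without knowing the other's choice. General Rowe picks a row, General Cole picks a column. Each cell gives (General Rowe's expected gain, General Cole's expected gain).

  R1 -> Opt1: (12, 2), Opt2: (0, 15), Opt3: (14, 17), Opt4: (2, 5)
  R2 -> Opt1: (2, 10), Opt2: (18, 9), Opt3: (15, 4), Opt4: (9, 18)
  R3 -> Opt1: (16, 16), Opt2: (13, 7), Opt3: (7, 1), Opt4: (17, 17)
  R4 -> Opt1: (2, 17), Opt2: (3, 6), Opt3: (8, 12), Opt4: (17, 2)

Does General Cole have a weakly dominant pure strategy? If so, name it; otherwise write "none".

none

Opt1 fails to dominate Opt2 at R1 (2<15).
Opt2 fails to dominate Opt1 at R2 (9<10).
Opt3 fails to dominate Opt1 at R2 (4<10).
Opt4 fails to dominate Opt1 at R4 (2<17).
No single strategy dominates all the others.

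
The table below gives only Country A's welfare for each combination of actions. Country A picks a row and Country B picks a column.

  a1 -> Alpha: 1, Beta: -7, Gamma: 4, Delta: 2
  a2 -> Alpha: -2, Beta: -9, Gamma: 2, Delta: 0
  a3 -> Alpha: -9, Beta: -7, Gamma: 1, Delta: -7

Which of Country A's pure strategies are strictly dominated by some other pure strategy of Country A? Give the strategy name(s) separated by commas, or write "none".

a2

a1 is not dominated — it holds its own against a2 at Alpha (1>-2); a3 at Alpha (1>-9).
a2: dominated, since a1 does at least as well everywhere (Alpha: 1>-2, Beta: -7>-9, Gamma: 4>2, Delta: 2>0).
a3 is not dominated — it holds its own against a1 at Beta (-7=-7); a2 at Beta (-7>-9).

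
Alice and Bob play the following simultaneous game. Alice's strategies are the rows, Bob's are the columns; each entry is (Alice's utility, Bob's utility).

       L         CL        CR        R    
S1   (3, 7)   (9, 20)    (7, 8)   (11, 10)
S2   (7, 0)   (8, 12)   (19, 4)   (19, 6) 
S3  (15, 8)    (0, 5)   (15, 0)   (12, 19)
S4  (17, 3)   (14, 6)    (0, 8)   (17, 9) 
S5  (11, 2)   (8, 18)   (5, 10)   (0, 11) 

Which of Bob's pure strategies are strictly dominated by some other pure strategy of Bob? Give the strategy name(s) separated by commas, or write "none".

L, CR

L: dominated, since R does at least as well everywhere (S1: 10>7, S2: 6>0, S3: 19>8, S4: 9>3, S5: 11>2).
CL: no other strategy beats it everywhere (L at S1 (20>7); CR at S1 (20>8); R at S1 (20>10)).
CR: dominated, since R does at least as well everywhere (S1: 10>8, S2: 6>4, S3: 19>0, S4: 9>8, S5: 11>10).
R: no other strategy beats it everywhere (L at S1 (10>7); CL at S3 (19>5); CR at S1 (10>8)).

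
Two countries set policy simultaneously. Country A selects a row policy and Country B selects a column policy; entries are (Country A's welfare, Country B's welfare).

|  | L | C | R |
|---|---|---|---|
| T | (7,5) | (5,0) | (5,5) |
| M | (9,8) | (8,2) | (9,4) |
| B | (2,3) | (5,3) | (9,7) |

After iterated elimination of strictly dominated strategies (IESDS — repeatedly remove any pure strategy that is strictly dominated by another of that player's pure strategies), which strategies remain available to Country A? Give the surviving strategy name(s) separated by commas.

Row T is eliminated: M beats it against every remaining column (L: 9>7, C: 8>5, R: 9>5).
Country B's strategy C is strictly dominated by R (M: 4>2, B: 7>3) and is removed.
Among the remaining strategies, none is strictly dominated by another pure strategy of the same player, so the elimination stops.
Surviving strategies — Country A: {M, B}; Country B: {L, R}.

M, B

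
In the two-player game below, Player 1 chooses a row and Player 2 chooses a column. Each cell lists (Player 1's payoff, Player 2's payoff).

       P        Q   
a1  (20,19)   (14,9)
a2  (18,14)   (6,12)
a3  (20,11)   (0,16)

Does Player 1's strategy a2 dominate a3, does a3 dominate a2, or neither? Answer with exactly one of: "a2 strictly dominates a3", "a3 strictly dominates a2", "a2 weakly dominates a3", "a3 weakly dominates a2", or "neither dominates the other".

neither dominates the other

a2's payoffs vs a3's, by Player 2's action — P: 18<20, Q: 6>0.
a2 does better at Q but worse at P; neither strategy dominates the other.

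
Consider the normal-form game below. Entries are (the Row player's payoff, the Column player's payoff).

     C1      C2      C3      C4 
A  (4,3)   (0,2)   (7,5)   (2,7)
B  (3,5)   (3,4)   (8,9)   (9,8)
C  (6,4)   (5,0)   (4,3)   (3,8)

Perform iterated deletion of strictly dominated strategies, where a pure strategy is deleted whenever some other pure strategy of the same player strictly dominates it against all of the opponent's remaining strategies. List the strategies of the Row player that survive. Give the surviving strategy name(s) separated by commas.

B

Column C1 is eliminated: C4 beats it against every remaining row (A: 7>3, B: 8>5, C: 8>4).
For the Row player, B strictly dominates A on the remaining columns (C2: 3>0, C3: 8>7, C4: 9>2); eliminate A.
Column C2 is eliminated: C3 beats it against every remaining row (B: 9>4, C: 3>0).
For the Row player, B strictly dominates C on the remaining columns (C3: 8>4, C4: 9>3); eliminate C.
For the Column player, C3 strictly dominates C4 on the remaining rows (B: 9>8); eliminate C4.
Among the remaining strategies, none is strictly dominated by another pure strategy of the same player, so the elimination stops.
Surviving strategies — the Row player: {B}; the Column player: {C3}.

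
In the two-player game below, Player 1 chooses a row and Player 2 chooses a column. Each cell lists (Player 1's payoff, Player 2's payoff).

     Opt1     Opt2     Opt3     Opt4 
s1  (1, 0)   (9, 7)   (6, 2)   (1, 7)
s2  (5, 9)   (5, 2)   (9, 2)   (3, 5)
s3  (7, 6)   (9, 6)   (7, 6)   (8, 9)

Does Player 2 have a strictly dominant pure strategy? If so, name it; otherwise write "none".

Opt1 fails to dominate Opt2 at s1 (0<7).
Opt2 fails to dominate Opt1 at s2 (2<9).
Opt3 fails to dominate Opt1 at s2 (2<9).
Opt4 fails to dominate Opt1 at s2 (5<9).
No single strategy dominates all the others.

none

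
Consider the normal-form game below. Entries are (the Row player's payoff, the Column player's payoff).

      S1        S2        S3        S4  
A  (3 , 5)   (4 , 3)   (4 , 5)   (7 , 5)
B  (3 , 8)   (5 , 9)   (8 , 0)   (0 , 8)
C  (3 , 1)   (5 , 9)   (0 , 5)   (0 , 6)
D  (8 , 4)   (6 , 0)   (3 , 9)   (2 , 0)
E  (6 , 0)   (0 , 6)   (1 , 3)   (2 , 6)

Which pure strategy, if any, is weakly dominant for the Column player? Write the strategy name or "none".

none

S1 fails to dominate S2 at B (8<9).
S2 fails to dominate S1 at A (3<5).
S3 fails to dominate S1 at B (0<8).
S4 fails to dominate S1 at D (0<4).
No single strategy dominates all the others.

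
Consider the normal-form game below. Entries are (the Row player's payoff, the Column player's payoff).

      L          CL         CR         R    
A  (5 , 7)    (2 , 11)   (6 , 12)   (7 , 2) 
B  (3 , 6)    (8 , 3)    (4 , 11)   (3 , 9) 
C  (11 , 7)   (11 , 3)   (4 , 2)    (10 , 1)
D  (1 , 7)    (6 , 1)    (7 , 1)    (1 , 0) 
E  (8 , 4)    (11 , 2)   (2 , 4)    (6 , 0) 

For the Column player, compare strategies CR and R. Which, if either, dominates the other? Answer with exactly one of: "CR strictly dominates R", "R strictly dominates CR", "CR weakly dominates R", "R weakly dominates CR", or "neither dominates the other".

CR strictly dominates R

Compare CR to R across each opponent action: A: 12>2, B: 11>9, C: 2>1, D: 1>0, E: 4>0.
Every comparison favours CR, so CR strictly dominates R.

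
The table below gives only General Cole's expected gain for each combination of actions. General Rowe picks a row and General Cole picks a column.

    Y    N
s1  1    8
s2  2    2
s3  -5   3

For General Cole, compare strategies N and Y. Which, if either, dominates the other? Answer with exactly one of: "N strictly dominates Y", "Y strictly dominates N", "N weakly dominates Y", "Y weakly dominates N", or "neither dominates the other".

N's payoffs vs Y's, by General Rowe's action — s1: 8>1, s2: 2=2, s3: 3>-5.
N is at least as good everywhere and strictly better somewhere (tied only at s2), so N weakly but not strictly dominates Y.

N weakly dominates Y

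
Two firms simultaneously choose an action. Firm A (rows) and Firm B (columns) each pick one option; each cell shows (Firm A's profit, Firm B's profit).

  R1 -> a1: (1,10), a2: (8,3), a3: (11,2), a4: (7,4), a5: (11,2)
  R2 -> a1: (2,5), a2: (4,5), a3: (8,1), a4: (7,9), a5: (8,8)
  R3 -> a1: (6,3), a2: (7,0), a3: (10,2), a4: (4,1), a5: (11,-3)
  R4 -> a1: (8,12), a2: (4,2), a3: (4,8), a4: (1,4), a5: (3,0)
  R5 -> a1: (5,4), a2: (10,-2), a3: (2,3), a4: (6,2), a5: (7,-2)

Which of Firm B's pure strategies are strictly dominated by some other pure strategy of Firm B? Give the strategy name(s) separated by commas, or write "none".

a2, a3, a5

a1 is not dominated — it holds its own against a2 at R1 (10>3); a3 at R1 (10>2); a4 at R1 (10>4); a5 at R1 (10>2).
a2: dominated, since a4 does at least as well everywhere (R1: 4>3, R2: 9>5, R3: 1>0, R4: 4>2, R5: 2>-2).
a3 is strictly dominated by a1 (R1: 10>2, R2: 5>1, R3: 3>2, R4: 12>8, R5: 4>3).
Nothing dominates a4: a1 at R2 (9>5); a2 at R1 (4>3); a3 at R1 (4>2); a5 at R1 (4>2).
a5: dominated, since a4 does at least as well everywhere (R1: 4>2, R2: 9>8, R3: 1>-3, R4: 4>0, R5: 2>-2).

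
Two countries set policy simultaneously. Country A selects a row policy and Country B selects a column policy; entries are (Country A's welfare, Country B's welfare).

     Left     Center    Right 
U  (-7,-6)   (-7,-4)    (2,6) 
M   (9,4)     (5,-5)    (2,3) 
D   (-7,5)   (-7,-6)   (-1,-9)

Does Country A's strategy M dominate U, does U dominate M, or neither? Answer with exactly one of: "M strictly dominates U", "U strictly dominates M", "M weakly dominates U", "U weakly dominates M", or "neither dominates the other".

Compare M to U across each choice by Country B: Left: 9>-7, Center: 5>-7, Right: 2=2.
M is at least as good everywhere and strictly better somewhere (tied only at Right), so M weakly but not strictly dominates U.

M weakly dominates U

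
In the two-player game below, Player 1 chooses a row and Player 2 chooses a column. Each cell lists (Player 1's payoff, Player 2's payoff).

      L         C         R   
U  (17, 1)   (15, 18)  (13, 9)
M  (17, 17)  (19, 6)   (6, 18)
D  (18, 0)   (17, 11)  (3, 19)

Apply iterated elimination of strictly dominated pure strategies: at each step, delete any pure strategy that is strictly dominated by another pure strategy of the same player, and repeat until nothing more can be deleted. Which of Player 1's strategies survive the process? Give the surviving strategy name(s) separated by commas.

Player 2's strategy L is strictly dominated by R (U: 9>1, M: 18>17, D: 19>0) and is removed.
Row D is eliminated: M beats it against every remaining column (C: 19>17, R: 6>3).
Among the remaining strategies, none is strictly dominated by another pure strategy of the same player, so the elimination stops.
Surviving strategies — Player 1: {U, M}; Player 2: {C, R}.

U, M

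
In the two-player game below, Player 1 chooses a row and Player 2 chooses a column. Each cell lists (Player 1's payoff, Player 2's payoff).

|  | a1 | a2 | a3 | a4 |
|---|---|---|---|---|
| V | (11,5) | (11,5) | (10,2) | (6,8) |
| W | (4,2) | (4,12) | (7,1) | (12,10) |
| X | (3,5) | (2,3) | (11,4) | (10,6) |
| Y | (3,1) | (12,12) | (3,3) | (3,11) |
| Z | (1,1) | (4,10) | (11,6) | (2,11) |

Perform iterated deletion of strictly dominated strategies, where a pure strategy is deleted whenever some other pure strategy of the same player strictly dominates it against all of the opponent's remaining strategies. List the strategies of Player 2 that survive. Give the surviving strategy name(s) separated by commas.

Player 2's strategy a1 is strictly dominated by a4 (V: 8>5, W: 10>2, X: 6>5, Y: 11>1, Z: 11>1) and is removed.
Column a3 is eliminated: a4 beats it against every remaining row (V: 8>2, W: 10>1, X: 6>4, Y: 11>3, Z: 11>6).
Player 1's strategy X is strictly dominated by W (a2: 4>2, a4: 12>10) and is removed.
Row Z is eliminated: V beats it against every remaining column (a2: 11>4, a4: 6>2).
Among the remaining strategies, none is strictly dominated by another pure strategy of the same player, so the elimination stops.
Surviving strategies — Player 1: {V, W, Y}; Player 2: {a2, a4}.

a2, a4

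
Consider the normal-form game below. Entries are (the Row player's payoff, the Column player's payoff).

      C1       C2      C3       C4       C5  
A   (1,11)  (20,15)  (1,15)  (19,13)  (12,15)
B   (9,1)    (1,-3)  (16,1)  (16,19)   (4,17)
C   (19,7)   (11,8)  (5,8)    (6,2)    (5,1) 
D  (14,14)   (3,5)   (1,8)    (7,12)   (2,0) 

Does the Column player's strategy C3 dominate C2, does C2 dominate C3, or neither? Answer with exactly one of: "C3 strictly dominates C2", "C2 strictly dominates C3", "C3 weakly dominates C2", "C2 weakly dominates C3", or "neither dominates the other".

Compare C3 to C2 across each choice by the Row player: A: 15=15, B: 1>-3, C: 8=8, D: 8>5.
C3 is at least as good everywhere and strictly better somewhere (tied only at A, C), so C3 weakly but not strictly dominates C2.

C3 weakly dominates C2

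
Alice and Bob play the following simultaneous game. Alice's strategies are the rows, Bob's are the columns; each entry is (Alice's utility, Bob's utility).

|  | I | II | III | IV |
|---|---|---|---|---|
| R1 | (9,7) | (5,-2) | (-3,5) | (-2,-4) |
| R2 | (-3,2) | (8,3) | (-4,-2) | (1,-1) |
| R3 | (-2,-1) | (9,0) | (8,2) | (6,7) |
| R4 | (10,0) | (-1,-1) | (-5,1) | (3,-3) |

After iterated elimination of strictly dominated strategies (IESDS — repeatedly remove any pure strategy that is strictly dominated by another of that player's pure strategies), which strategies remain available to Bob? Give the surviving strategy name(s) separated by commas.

Row R2 is eliminated: R3 beats it against every remaining column (I: -2>-3, II: 9>8, III: 8>-4, IV: 6>1).
Bob's strategy II is strictly dominated by III (R1: 5>-2, R3: 2>0, R4: 1>-1) and is removed.
Among the remaining strategies, none is strictly dominated by another pure strategy of the same player, so the elimination stops.
Surviving strategies — Alice: {R1, R3, R4}; Bob: {I, III, IV}.

I, III, IV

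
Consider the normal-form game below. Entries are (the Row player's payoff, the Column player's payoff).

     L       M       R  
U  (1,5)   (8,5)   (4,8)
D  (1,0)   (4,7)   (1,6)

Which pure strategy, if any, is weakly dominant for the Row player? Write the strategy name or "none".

U

U vs D: L: 1=1, M: 8>4, R: 4>1.
U is at least as good as every other strategy against every opponent action, so it is weakly dominant.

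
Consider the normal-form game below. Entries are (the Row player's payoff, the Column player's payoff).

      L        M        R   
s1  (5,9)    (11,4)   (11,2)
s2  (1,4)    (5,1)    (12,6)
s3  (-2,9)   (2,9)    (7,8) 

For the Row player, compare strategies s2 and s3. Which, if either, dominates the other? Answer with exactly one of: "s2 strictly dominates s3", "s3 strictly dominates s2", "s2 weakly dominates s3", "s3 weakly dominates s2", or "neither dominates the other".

s2 strictly dominates s3

Compare s2 to s3 across each opponent action: L: 1>-2, M: 5>2, R: 12>7.
s2 gives a strictly higher payoff against each opponent action, so s2 strictly dominates s3.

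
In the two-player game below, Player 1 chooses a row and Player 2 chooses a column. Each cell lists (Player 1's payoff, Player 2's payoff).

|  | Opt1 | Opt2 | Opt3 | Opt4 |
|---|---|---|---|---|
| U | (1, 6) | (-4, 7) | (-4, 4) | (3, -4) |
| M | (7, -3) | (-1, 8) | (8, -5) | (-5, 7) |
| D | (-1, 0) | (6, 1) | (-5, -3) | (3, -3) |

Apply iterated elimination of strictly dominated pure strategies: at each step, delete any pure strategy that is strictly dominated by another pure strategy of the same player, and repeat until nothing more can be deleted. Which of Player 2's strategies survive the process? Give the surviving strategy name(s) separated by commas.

Player 2's strategy Opt1 is strictly dominated by Opt2 (U: 7>6, M: 8>-3, D: 1>0) and is removed.
Player 2's strategy Opt3 is strictly dominated by Opt2 (U: 7>4, M: 8>-5, D: 1>-3) and is removed.
For Player 1, D strictly dominates M on the remaining columns (Opt2: 6>-1, Opt4: 3>-5); eliminate M.
For Player 2, Opt2 strictly dominates Opt4 on the remaining rows (U: 7>-4, D: 1>-3); eliminate Opt4.
Player 1's strategy U is strictly dominated by D (Opt2: 6>-4) and is removed.
Among the remaining strategies, none is strictly dominated by another pure strategy of the same player, so the elimination stops.
Surviving strategies — Player 1: {D}; Player 2: {Opt2}.

Opt2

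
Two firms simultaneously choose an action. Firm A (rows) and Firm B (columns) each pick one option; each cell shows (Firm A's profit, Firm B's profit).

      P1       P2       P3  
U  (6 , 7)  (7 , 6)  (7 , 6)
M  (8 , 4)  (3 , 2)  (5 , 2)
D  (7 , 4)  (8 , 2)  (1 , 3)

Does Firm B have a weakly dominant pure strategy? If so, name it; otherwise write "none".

P1

P1 vs P2: U: 7>6, M: 4>2, D: 4>2.
P1 vs P3: U: 7>6, M: 4>2, D: 4>3.
P1 is at least as good as every other strategy against every opponent action, so it is weakly dominant.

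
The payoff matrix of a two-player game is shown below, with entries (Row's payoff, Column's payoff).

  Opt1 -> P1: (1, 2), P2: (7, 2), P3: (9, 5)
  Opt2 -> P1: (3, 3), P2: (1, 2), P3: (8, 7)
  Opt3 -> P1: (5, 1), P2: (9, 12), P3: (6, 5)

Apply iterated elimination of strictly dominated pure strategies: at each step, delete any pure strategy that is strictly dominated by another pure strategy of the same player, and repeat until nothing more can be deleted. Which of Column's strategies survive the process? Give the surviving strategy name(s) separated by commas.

P2, P3

Column's strategy P1 is strictly dominated by P3 (Opt1: 5>2, Opt2: 7>3, Opt3: 5>1) and is removed.
For Row, Opt1 strictly dominates Opt2 on the remaining columns (P2: 7>1, P3: 9>8); eliminate Opt2.
Among the remaining strategies, none is strictly dominated by another pure strategy of the same player, so the elimination stops.
Surviving strategies — Row: {Opt1, Opt3}; Column: {P2, P3}.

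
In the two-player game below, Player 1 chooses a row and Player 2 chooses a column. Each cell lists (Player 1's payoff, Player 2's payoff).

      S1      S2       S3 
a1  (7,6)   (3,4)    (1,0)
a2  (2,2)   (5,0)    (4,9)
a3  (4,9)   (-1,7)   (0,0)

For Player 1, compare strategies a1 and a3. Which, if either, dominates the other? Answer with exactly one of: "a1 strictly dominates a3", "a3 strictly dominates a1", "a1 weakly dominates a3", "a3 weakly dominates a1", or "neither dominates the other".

a1's payoffs vs a3's, by Player 2's action — S1: 7>4, S2: 3>-1, S3: 1>0.
Every comparison favours a1, so a1 strictly dominates a3.

a1 strictly dominates a3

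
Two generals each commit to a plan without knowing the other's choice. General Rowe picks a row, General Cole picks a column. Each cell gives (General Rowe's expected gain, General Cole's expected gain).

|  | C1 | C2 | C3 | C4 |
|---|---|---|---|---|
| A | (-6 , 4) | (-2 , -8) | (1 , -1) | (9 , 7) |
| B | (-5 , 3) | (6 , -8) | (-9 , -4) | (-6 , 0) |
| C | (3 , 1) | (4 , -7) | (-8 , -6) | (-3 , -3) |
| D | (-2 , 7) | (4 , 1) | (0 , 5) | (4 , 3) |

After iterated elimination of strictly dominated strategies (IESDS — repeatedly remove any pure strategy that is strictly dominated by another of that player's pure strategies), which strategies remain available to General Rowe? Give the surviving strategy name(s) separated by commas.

A, C, D

For General Cole, C1 strictly dominates C2 on the remaining rows (A: 4>-8, B: 3>-8, C: 1>-7, D: 7>1); eliminate C2.
For General Rowe, C strictly dominates B on the remaining columns (C1: 3>-5, C3: -8>-9, C4: -3>-6); eliminate B.
Column C3 is eliminated: C1 beats it against every remaining row (A: 4>-1, C: 1>-6, D: 7>5).
Among the remaining strategies, none is strictly dominated by another pure strategy of the same player, so the elimination stops.
Surviving strategies — General Rowe: {A, C, D}; General Cole: {C1, C4}.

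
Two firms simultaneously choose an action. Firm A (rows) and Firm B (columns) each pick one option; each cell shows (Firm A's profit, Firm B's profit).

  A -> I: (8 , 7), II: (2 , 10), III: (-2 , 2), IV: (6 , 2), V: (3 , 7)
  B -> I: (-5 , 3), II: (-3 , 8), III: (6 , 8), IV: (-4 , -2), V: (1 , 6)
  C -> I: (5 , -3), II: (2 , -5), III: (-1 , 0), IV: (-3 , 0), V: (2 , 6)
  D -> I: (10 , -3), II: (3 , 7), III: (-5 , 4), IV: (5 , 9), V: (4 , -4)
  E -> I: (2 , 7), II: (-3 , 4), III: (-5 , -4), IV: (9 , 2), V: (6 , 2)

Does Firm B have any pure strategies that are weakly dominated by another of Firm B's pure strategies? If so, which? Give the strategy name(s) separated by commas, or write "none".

I: no other strategy beats it everywhere (II at C (-3>-5); III at A (7>2); IV at A (7>2); V at D (-3>-4)).
II is not dominated — it holds its own against I at A (10>7); III at A (10>2); IV at A (10>2); V at A (10>7).
III is not dominated — it holds its own against I at B (8>3); II at C (0>-5); IV at B (8>-2); V at B (8>6).
IV: no other strategy beats it everywhere (I at C (0>-3); II at C (0>-5); III at D (9>4); V at D (9>-4)).
V is not dominated — it holds its own against I at B (6>3); II at C (6>-5); III at A (7>2); IV at A (7>2).

none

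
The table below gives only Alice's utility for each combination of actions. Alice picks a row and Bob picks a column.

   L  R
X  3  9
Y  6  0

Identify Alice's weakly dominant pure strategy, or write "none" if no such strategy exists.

none

X fails to dominate Y at L (3<6).
Y fails to dominate X at R (0<9).
No single strategy dominates all the others.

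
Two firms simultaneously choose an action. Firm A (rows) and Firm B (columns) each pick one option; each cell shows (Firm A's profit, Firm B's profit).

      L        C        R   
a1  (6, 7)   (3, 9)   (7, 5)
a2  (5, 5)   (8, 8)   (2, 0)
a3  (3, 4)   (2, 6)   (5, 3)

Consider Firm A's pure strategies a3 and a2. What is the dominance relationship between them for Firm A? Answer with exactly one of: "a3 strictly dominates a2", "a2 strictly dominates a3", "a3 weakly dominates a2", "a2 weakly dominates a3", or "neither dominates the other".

neither dominates the other

Compare a3 to a2 across every action of Firm B: L: 3<5, C: 2<8, R: 5>2.
a3 does better at R but worse at L, C; neither strategy dominates the other.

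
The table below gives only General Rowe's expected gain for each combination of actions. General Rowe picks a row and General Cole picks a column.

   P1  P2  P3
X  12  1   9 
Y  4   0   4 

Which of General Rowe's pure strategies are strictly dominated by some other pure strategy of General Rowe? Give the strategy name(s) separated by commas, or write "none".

X is not dominated — it holds its own against Y at P1 (12>4).
Y: dominated, since X does at least as well everywhere (P1: 12>4, P2: 1>0, P3: 9>4).

Y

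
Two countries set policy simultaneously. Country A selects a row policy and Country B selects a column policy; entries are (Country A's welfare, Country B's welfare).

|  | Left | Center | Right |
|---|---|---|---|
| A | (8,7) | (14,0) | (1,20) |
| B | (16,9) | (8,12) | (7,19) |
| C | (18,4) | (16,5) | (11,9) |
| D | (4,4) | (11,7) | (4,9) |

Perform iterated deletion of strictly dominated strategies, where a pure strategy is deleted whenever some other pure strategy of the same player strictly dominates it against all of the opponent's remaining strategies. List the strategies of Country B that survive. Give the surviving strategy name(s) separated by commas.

Row A is eliminated: C beats it against every remaining column (Left: 18>8, Center: 16>14, Right: 11>1).
For Country A, C strictly dominates B on the remaining columns (Left: 18>16, Center: 16>8, Right: 11>7); eliminate B.
Row D is eliminated: C beats it against every remaining column (Left: 18>4, Center: 16>11, Right: 11>4).
For Country B, Center strictly dominates Left on the remaining rows (C: 5>4); eliminate Left.
Country B's strategy Center is strictly dominated by Right (C: 9>5) and is removed.
Among the remaining strategies, none is strictly dominated by another pure strategy of the same player, so the elimination stops.
Surviving strategies — Country A: {C}; Country B: {Right}.

Right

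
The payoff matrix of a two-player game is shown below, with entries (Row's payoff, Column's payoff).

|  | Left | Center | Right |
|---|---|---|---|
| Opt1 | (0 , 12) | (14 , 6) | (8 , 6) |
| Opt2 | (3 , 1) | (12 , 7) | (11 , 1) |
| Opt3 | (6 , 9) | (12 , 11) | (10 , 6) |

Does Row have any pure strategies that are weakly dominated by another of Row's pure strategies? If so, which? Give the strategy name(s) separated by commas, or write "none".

none

Nothing dominates Opt1: Opt2 at Center (14>12); Opt3 at Center (14>12).
Opt2: no other strategy beats it everywhere (Opt1 at Left (3>0); Opt3 at Right (11>10)).
Nothing dominates Opt3: Opt1 at Left (6>0); Opt2 at Left (6>3).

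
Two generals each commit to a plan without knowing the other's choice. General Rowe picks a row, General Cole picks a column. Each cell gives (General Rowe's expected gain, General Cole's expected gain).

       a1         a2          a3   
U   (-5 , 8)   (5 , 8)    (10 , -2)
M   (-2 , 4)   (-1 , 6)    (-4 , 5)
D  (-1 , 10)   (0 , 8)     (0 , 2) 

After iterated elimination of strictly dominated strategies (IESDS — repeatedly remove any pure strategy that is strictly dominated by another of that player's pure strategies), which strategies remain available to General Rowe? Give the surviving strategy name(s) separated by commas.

U, D

General Rowe's strategy M is strictly dominated by D (a1: -1>-2, a2: 0>-1, a3: 0>-4) and is removed.
Column a3 is eliminated: a1 beats it against every remaining row (U: 8>-2, D: 10>2).
Among the remaining strategies, none is strictly dominated by another pure strategy of the same player, so the elimination stops.
Surviving strategies — General Rowe: {U, D}; General Cole: {a1, a2}.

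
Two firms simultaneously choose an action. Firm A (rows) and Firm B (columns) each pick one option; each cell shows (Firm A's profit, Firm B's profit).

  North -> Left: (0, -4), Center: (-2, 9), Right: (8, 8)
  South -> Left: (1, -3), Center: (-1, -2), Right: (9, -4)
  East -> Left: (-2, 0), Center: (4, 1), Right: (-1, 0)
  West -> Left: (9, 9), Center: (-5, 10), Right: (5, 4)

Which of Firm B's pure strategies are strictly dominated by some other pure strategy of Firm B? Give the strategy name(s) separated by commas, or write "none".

Left, Right

Center strictly dominates Left — North: 9>-4, South: -2>-3, East: 1>0, West: 10>9.
Center: no other strategy beats it everywhere (Left at North (9>-4); Right at North (9>8)).
Right: dominated, since Center does at least as well everywhere (North: 9>8, South: -2>-4, East: 1>0, West: 10>4).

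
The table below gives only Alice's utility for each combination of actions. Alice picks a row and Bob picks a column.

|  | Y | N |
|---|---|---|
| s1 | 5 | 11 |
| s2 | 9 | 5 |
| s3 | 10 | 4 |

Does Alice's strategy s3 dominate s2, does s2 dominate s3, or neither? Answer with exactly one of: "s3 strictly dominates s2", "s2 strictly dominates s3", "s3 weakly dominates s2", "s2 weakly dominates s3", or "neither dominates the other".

Compare s3 to s2 across each opponent action: Y: 10>9, N: 4<5.
s3 does better at Y but worse at N; neither strategy dominates the other.

neither dominates the other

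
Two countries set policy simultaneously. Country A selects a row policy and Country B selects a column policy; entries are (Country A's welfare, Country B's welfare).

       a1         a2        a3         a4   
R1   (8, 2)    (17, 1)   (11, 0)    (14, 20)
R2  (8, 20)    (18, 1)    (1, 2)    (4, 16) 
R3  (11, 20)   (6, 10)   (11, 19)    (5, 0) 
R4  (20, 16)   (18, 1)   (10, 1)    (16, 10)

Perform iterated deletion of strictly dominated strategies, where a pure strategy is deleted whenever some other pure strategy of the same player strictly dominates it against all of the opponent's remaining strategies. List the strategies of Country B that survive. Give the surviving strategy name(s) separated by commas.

a1

For Country B, a1 strictly dominates a2 on the remaining rows (R1: 2>1, R2: 20>1, R3: 20>10, R4: 16>1); eliminate a2.
Row R2 is eliminated: R3 beats it against every remaining column (a1: 11>8, a3: 11>1, a4: 5>4).
For Country B, a1 strictly dominates a3 on the remaining rows (R1: 2>0, R3: 20>19, R4: 16>1); eliminate a3.
Country A's strategy R1 is strictly dominated by R4 (a1: 20>8, a4: 16>14) and is removed.
For Country A, R4 strictly dominates R3 on the remaining columns (a1: 20>11, a4: 16>5); eliminate R3.
For Country B, a1 strictly dominates a4 on the remaining rows (R4: 16>10); eliminate a4.
Among the remaining strategies, none is strictly dominated by another pure strategy of the same player, so the elimination stops.
Surviving strategies — Country A: {R4}; Country B: {a1}.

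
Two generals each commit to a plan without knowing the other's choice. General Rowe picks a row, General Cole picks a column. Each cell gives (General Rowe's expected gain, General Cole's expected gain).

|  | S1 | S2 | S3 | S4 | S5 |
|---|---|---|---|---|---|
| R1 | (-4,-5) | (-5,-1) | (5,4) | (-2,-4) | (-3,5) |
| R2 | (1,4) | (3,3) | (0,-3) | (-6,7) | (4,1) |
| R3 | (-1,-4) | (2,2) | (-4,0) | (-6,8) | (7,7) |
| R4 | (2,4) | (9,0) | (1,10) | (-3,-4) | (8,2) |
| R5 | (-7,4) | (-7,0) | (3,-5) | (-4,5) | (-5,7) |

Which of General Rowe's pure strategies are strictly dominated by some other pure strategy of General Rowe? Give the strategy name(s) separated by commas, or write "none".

R1: no other strategy beats it everywhere (R2 at S3 (5>0); R3 at S3 (5>-4); R4 at S3 (5>1); R5 at S1 (-4>-7)).
R2: dominated, since R4 does at least as well everywhere (S1: 2>1, S2: 9>3, S3: 1>0, S4: -3>-6, S5: 8>4).
R4 strictly dominates R3 — S1: 2>-1, S2: 9>2, S3: 1>-4, S4: -3>-6, S5: 8>7.
R4 is not dominated — it holds its own against R1 at S1 (2>-4); R2 at S1 (2>1); R3 at S1 (2>-1); R5 at S1 (2>-7).
R1 strictly dominates R5 — S1: -4>-7, S2: -5>-7, S3: 5>3, S4: -2>-4, S5: -3>-5.

R2, R3, R5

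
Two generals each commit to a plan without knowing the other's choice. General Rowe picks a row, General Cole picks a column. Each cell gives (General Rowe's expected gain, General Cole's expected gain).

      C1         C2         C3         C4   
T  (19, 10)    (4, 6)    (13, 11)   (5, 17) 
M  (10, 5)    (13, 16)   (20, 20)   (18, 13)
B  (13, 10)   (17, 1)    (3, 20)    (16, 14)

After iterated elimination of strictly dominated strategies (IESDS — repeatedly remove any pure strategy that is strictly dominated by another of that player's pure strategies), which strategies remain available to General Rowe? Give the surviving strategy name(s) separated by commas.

General Cole's strategy C1 is strictly dominated by C3 (T: 11>10, M: 20>5, B: 20>10) and is removed.
General Rowe's strategy T is strictly dominated by M (C2: 13>4, C3: 20>13, C4: 18>5) and is removed.
General Cole's strategy C2 is strictly dominated by C3 (M: 20>16, B: 20>1) and is removed.
Row B is eliminated: M beats it against every remaining column (C3: 20>3, C4: 18>16).
Column C4 is eliminated: C3 beats it against every remaining row (M: 20>13).
Among the remaining strategies, none is strictly dominated by another pure strategy of the same player, so the elimination stops.
Surviving strategies — General Rowe: {M}; General Cole: {C3}.

M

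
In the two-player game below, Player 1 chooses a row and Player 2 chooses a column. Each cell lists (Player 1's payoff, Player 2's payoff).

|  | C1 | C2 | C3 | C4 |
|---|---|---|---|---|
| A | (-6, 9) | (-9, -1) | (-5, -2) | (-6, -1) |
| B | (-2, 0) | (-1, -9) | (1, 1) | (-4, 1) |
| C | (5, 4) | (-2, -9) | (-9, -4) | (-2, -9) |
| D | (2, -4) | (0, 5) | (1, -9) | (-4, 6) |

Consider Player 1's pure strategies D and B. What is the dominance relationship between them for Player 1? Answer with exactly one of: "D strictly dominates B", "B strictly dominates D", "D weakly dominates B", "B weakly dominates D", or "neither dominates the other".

D's payoffs vs B's, by Player 2's action — C1: 2>-2, C2: 0>-1, C3: 1=1, C4: -4=-4.
D is at least as good everywhere and strictly better somewhere (tied only at C3, C4), so D weakly but not strictly dominates B.

D weakly dominates B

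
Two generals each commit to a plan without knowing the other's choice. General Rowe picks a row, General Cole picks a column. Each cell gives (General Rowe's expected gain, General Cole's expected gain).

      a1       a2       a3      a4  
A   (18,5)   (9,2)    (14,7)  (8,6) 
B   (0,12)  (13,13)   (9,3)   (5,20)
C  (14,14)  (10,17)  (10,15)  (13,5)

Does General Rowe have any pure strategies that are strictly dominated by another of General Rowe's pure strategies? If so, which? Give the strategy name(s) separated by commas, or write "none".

A: no other strategy beats it everywhere (B at a1 (18>0); C at a1 (18>14)).
B is not dominated — it holds its own against A at a2 (13>9); C at a2 (13>10).
C is not dominated — it holds its own against A at a2 (10>9); B at a1 (14>0).

none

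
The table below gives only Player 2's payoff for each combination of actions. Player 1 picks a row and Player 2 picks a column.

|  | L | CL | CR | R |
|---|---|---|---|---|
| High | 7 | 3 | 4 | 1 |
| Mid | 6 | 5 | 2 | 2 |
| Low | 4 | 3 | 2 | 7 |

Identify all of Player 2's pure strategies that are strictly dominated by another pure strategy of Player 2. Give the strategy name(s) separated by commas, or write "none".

CL, CR

L: no other strategy beats it everywhere (CL at High (7>3); CR at High (7>4); R at High (7>1)).
L strictly dominates CL — High: 7>3, Mid: 6>5, Low: 4>3.
L strictly dominates CR — High: 7>4, Mid: 6>2, Low: 4>2.
R: no other strategy beats it everywhere (L at Low (7>4); CL at Low (7>3); CR at Mid (2=2)).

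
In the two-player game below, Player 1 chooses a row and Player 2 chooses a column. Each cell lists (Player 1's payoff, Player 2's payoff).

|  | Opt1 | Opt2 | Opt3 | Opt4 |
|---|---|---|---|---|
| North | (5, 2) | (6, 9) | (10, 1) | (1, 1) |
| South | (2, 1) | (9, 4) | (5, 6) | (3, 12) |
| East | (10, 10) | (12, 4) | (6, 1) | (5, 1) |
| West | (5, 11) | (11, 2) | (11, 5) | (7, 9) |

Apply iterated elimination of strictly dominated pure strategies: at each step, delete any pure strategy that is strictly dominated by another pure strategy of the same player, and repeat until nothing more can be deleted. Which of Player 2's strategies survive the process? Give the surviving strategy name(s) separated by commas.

Opt1

Row South is eliminated: East beats it against every remaining column (Opt1: 10>2, Opt2: 12>9, Opt3: 6>5, Opt4: 5>3).
Column Opt3 is eliminated: Opt1 beats it against every remaining row (North: 2>1, East: 10>1, West: 11>5).
Row North is eliminated: East beats it against every remaining column (Opt1: 10>5, Opt2: 12>6, Opt4: 5>1).
For Player 2, Opt1 strictly dominates Opt2 on the remaining rows (East: 10>4, West: 11>2); eliminate Opt2.
For Player 2, Opt1 strictly dominates Opt4 on the remaining rows (East: 10>1, West: 11>9); eliminate Opt4.
For Player 1, East strictly dominates West on the remaining columns (Opt1: 10>5); eliminate West.
Among the remaining strategies, none is strictly dominated by another pure strategy of the same player, so the elimination stops.
Surviving strategies — Player 1: {East}; Player 2: {Opt1}.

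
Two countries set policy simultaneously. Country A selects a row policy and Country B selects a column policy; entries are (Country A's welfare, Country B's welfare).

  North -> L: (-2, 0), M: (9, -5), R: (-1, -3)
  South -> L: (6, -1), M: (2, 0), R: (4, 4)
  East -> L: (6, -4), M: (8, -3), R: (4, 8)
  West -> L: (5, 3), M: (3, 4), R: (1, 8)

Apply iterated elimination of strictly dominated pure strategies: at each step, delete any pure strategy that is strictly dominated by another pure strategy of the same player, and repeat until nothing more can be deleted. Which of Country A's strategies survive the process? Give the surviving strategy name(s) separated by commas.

South, East

Country A's strategy West is strictly dominated by East (L: 6>5, M: 8>3, R: 4>1) and is removed.
Column M is eliminated: R beats it against every remaining row (North: -3>-5, South: 4>0, East: 8>-3).
Country A's strategy North is strictly dominated by South (L: 6>-2, R: 4>-1) and is removed.
Column L is eliminated: R beats it against every remaining row (South: 4>-1, East: 8>-4).
Among the remaining strategies, none is strictly dominated by another pure strategy of the same player, so the elimination stops.
Surviving strategies — Country A: {South, East}; Country B: {R}.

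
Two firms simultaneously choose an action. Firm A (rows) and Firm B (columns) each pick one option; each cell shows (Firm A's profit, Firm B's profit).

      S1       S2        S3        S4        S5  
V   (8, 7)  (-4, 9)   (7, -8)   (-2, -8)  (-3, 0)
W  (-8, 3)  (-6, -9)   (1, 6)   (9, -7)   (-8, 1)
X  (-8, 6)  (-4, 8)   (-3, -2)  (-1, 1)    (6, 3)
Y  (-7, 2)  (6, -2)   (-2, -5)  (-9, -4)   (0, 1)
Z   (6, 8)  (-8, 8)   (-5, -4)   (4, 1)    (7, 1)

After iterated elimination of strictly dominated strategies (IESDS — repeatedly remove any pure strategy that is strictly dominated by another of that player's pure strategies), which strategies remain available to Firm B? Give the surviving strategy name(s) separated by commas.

Firm B's strategy S4 is strictly dominated by S1 (V: 7>-8, W: 3>-7, X: 6>1, Y: 2>-4, Z: 8>1) and is removed.
Firm A's strategy W is strictly dominated by V (S1: 8>-8, S2: -4>-6, S3: 7>1, S5: -3>-8) and is removed.
Firm B's strategy S3 is strictly dominated by S1 (V: 7>-8, X: 6>-2, Y: 2>-5, Z: 8>-4) and is removed.
Column S5 is eliminated: S1 beats it against every remaining row (V: 7>0, X: 6>3, Y: 2>1, Z: 8>1).
Firm A's strategy X is strictly dominated by Y (S1: -7>-8, S2: 6>-4) and is removed.
Firm A's strategy Z is strictly dominated by V (S1: 8>6, S2: -4>-8) and is removed.
Among the remaining strategies, none is strictly dominated by another pure strategy of the same player, so the elimination stops.
Surviving strategies — Firm A: {V, Y}; Firm B: {S1, S2}.

S1, S2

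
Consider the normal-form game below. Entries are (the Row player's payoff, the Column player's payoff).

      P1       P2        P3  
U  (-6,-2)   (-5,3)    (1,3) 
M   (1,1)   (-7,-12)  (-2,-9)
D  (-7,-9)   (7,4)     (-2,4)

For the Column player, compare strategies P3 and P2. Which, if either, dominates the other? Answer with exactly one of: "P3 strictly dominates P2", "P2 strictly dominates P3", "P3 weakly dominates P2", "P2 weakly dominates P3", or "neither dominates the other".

P3's payoffs vs P2's, by the Row player's action — U: 3=3, M: -9>-12, D: 4=4.
P3 is at least as good everywhere and strictly better somewhere (tied only at U, D), so P3 weakly but not strictly dominates P2.

P3 weakly dominates P2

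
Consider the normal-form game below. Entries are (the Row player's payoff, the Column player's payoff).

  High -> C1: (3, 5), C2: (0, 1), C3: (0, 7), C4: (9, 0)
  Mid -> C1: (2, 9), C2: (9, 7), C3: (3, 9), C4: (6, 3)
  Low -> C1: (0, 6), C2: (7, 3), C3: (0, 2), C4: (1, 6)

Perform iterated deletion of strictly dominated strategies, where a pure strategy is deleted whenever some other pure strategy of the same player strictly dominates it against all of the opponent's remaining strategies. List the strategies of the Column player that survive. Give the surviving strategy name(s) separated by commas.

Row Low is eliminated: Mid beats it against every remaining column (C1: 2>0, C2: 9>7, C3: 3>0, C4: 6>1).
Column C2 is eliminated: C1 beats it against every remaining row (High: 5>1, Mid: 9>7).
For the Column player, C1 strictly dominates C4 on the remaining rows (High: 5>0, Mid: 9>3); eliminate C4.
Among the remaining strategies, none is strictly dominated by another pure strategy of the same player, so the elimination stops.
Surviving strategies — the Row player: {High, Mid}; the Column player: {C1, C3}.

C1, C3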